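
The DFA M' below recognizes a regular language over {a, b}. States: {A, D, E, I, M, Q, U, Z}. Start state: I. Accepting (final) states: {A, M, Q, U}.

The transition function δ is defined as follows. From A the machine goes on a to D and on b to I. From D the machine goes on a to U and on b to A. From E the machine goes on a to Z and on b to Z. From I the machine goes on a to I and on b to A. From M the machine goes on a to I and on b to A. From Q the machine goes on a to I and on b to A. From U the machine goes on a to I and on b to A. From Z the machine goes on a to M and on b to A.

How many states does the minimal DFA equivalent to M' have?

4

States {E,M,Q,Z} cannot be reached from the start state, so discard them.
P0 = {A,U} | {D,I}.
On input b, block {A,U} splits into {U} and {A}.
On input a, block {D,I} splits into {I} and {D}.
The partition is now stable with 4 blocks: {U} | {I} | {A} | {D}.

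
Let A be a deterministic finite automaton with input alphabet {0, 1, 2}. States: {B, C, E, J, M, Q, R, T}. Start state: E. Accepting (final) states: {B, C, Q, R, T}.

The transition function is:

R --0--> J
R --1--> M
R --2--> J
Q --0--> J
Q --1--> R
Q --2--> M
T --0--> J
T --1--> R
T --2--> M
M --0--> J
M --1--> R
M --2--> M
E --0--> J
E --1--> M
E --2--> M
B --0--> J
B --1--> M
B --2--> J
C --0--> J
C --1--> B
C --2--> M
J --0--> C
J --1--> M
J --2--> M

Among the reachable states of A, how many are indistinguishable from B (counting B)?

States {Q,T} cannot be reached from the start state, so discard them.
Start with accepting vs non-accepting: {B,C,R} | {E,J,M}.
On input 1, block {B,C,R} splits into {B,R} and {C}.
Split {E,J,M} by δ(·,0) → {E,M} and {J}.
Refine {E,M} on symbol 1: members go to different blocks, giving {E} and {M}.
The partition is now stable with 5 blocks: {B,R} | {E} | {C} | {J} | {M}.
State B belongs to the block {B,R}, which has 2 states.

2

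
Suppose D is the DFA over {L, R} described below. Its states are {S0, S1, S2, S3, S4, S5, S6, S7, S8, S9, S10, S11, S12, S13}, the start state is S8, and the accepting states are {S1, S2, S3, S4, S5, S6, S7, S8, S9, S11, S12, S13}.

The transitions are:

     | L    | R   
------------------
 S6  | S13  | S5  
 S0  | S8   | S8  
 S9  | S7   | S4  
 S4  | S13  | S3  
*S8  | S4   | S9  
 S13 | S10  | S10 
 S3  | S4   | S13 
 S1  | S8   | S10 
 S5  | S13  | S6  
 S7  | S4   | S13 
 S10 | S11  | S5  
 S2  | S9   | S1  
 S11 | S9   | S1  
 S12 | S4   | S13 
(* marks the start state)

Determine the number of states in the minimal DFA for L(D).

9

First remove the unreachable states {S0,S2,S12}; 11 states remain.
Start with accepting vs non-accepting: {S1,S3,S4,S5,S6,S7,S8,S9,S11,S13} | {S10}.
Refine {S1,S3,S4,S5,S6,S7,S8,S9,S11,S13} on symbol L: members go to different blocks, giving {S1,S3,S4,S5,S6,S7,S8,S9,S11} and {S13}.
On input L, block {S1,S3,S4,S5,S6,S7,S8,S9,S11} splits into {S1,S3,S7,S8,S9,S11} and {S4,S5,S6}.
Refine {S1,S3,S7,S8,S9,S11} on symbol L: members go to different blocks, giving {S1,S9,S11} and {S3,S7,S8}.
Split {S1,S9,S11} by δ(·,L) → {S1,S9} and {S11}.
Split {S1,S9} by δ(·,R) → {S1} and {S9}.
Refine {S4,S5,S6} on symbol R: members go to different blocks, giving {S5,S6} and {S4}.
Split {S3,S7,S8} by δ(·,R) → {S3,S7} and {S8}.
Stable partition: {S1} | {S10} | {S13} | {S5,S6} | {S3,S7} | {S11} | {S9} | {S4} | {S8} — 9 equivalence classes.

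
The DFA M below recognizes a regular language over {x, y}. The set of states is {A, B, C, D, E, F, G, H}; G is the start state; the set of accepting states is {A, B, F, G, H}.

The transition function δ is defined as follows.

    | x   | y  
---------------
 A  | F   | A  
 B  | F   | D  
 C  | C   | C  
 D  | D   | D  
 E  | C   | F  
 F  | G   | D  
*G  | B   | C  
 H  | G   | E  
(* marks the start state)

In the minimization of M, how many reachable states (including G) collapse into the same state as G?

States {A,E,H} cannot be reached from the start state, so discard them.
Initial partition by acceptance: {B,F,G} | {C,D}.
No further refinement is possible. Final partition (2 blocks): {B,F,G} | {C,D}.
State G belongs to the block {B,F,G}, which has 3 states.

3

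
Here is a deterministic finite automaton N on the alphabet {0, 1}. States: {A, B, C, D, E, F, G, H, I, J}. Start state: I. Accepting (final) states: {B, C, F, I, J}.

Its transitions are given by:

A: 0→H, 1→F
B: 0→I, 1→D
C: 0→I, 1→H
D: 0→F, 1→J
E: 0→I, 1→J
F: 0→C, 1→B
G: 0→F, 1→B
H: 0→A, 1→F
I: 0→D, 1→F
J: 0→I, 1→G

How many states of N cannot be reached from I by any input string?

BFS from I reaches {A, B, C, D, F, G, H, I, J}; the 1 state(s) E are never visited.

1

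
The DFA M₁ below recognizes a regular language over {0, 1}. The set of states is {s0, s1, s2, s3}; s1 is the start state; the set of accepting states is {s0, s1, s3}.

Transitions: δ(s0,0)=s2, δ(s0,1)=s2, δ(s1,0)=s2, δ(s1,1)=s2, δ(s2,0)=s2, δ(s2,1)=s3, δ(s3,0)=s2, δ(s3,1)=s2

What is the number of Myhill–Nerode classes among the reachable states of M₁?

2

Reachable states from the start: {s1,s2,s3}. Unreachable: {s0} — drop them.
P0 = {s1,s3} | {s2}.
No further refinement is possible. Final partition (2 blocks): {s1,s3} | {s2}.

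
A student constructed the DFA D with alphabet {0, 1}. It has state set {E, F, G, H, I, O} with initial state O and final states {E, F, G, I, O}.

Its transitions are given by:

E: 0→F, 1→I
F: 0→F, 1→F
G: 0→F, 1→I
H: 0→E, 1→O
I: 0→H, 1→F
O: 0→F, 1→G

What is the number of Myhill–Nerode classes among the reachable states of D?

Every state is reachable, so we keep all 6.
Initial partition by acceptance: {E,F,G,I,O} | {H}.
Split {E,F,G,I,O} by δ(·,0) → {E,F,G,O} and {I}.
Refine {E,F,G,O} on symbol 1: members go to different blocks, giving {E,G} and {F,O}.
Refine {F,O} on symbol 1: members go to different blocks, giving {F} and {O}.
The partition is now stable with 5 blocks: {E,G} | {H} | {I} | {F} | {O}.

5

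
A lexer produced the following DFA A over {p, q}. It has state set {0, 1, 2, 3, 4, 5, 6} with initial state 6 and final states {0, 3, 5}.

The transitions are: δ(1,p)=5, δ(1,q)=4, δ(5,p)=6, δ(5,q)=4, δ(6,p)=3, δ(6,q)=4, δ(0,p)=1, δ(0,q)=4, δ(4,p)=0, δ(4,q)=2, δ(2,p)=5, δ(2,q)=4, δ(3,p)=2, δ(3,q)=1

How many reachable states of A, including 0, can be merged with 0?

3

All states are reachable from the start state.
P0 = {0,3,5} | {1,2,4,6}.
No further refinement is possible. Final partition (2 blocks): {0,3,5} | {1,2,4,6}.
The equivalence class containing 0 is {0,3,5}, of size 3.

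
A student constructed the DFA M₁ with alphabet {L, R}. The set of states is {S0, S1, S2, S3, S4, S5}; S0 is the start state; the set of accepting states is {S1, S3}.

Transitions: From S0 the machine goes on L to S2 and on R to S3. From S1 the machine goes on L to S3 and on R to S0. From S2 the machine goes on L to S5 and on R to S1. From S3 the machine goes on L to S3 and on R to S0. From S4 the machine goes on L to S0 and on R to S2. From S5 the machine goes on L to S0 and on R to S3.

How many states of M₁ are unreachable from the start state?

1

No path from S0 leads to S4; the other 5 states are all reachable.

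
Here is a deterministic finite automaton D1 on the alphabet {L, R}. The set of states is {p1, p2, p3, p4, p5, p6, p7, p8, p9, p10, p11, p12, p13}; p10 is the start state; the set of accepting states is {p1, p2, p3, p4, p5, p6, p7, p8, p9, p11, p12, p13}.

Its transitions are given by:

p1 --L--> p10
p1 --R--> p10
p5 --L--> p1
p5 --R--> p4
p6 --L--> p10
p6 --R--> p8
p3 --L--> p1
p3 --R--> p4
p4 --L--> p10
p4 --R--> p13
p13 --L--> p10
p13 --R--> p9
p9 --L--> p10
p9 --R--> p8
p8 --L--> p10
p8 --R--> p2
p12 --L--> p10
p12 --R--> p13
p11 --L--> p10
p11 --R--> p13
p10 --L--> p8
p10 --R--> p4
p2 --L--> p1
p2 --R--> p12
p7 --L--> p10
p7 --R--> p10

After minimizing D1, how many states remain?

First remove the unreachable states {p3,p5,p6,p7,p11}; 8 states remain.
Initial partition by acceptance: {p1,p2,p4,p8,p9,p12,p13} | {p10}.
Refine {p1,p2,p4,p8,p9,p12,p13} on symbol L: members go to different blocks, giving {p1,p4,p8,p9,p12,p13} and {p2}.
Split {p1,p4,p8,p9,p12,p13} by δ(·,R) → {p4,p9,p12,p13} and {p1} and {p8}.
Split {p4,p9,p12,p13} by δ(·,R) → {p4,p12,p13} and {p9}.
On input R, block {p4,p12,p13} splits into {p4,p12} and {p13}.
The partition is now stable with 7 blocks: {p4,p12} | {p10} | {p2} | {p1} | {p8} | {p9} | {p13}.

7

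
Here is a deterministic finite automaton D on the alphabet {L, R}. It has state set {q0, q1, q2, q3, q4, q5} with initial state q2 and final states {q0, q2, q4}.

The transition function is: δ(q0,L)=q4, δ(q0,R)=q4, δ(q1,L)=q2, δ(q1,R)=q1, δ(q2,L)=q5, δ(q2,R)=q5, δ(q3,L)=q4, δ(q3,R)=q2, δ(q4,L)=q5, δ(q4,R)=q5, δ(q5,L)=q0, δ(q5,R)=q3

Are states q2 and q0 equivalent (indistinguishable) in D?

States {q1} cannot be reached from the start state, so discard them.
P0 = {q0,q2,q4} | {q3,q5}.
Split {q0,q2,q4} by δ(·,L) → {q2,q4} and {q0}.
Refine {q3,q5} on symbol L: members go to different blocks, giving {q3} and {q5}.
No further refinement is possible. Final partition (4 blocks): {q2,q4} | {q3} | {q0} | {q5}.
q2 and q0 end up in different blocks, so they are distinguishable. For instance, the string 'L' is accepted from only q0.

No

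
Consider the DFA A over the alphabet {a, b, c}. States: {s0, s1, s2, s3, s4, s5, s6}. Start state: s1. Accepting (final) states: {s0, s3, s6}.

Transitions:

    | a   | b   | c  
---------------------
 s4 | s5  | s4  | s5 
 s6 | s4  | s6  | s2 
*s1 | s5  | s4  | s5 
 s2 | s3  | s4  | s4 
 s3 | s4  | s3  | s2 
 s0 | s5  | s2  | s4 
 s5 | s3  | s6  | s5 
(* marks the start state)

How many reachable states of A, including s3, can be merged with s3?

2

Reachable states from the start: {s1,s2,s3,s4,s5,s6}. Unreachable: {s0} — drop them.
Initial partition by acceptance: {s3,s6} | {s1,s2,s4,s5}.
Refine {s1,s2,s4,s5} on symbol a: members go to different blocks, giving {s1,s4} and {s2,s5}.
On input b, block {s2,s5} splits into {s2} and {s5}.
No further refinement is possible. Final partition (4 blocks): {s3,s6} | {s1,s4} | {s2} | {s5}.
State s3 belongs to the block {s3,s6}, which has 2 states.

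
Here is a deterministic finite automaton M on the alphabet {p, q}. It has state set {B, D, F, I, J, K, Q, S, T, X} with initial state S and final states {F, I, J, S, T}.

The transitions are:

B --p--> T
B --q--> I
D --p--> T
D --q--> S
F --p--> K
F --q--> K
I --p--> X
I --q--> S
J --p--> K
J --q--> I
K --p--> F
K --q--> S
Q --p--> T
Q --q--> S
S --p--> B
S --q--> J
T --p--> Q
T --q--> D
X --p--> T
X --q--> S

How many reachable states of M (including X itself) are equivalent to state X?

5

All states are reachable from the start state.
Start with accepting vs non-accepting: {F,I,J,S,T} | {B,D,K,Q,X}.
Split {F,I,J,S,T} by δ(·,q) → {I,J,S} and {F,T}.
No further refinement is possible. Final partition (3 blocks): {I,J,S} | {B,D,K,Q,X} | {F,T}.
The equivalence class containing X is {B,D,K,Q,X}, of size 5.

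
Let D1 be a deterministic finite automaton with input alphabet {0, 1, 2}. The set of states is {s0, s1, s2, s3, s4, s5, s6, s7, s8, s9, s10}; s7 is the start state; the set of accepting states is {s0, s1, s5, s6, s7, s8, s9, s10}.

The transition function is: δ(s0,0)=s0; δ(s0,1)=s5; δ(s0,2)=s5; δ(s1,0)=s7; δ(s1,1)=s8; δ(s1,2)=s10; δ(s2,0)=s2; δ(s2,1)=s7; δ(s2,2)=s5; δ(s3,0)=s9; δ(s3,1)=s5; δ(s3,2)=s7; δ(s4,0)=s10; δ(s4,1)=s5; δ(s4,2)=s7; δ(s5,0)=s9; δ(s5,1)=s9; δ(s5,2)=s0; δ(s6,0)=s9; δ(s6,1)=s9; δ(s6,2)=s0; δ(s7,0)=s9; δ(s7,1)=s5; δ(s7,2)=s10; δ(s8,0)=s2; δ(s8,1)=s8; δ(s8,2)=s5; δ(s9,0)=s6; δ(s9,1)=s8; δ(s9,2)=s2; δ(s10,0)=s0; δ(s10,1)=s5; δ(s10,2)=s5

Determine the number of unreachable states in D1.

No path from s7 leads to s1, s3, s4; the other 8 states are all reachable.

3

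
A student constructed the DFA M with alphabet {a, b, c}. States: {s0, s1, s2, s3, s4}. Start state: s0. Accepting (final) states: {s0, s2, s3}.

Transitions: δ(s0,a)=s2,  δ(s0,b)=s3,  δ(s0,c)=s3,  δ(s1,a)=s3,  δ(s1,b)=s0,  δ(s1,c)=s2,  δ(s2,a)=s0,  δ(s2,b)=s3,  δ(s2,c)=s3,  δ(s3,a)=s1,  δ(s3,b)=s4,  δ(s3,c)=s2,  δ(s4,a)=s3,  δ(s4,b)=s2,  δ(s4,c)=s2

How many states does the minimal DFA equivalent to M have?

All states are reachable from the start state.
Start with accepting vs non-accepting: {s0,s2,s3} | {s1,s4}.
Split {s0,s2,s3} by δ(·,a) → {s0,s2} and {s3}.
The partition is now stable with 3 blocks: {s0,s2} | {s1,s4} | {s3}.

3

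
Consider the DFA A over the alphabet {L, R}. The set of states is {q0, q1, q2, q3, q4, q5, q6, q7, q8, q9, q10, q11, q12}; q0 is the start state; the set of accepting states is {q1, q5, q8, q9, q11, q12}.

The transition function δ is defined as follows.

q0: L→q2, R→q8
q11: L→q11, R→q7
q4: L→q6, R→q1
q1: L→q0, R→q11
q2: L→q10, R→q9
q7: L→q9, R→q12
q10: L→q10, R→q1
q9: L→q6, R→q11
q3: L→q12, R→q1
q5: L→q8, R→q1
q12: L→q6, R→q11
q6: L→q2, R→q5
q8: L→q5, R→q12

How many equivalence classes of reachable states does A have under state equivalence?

States {q3,q4} cannot be reached from the start state, so discard them.
Start with accepting vs non-accepting: {q1,q5,q8,q9,q11,q12} | {q0,q2,q6,q7,q10}.
Refine {q1,q5,q8,q9,q11,q12} on symbol L: members go to different blocks, giving {q1,q9,q12} and {q5,q8,q11}.
Refine {q0,q2,q6,q7,q10} on symbol L: members go to different blocks, giving {q0,q2,q6,q10} and {q7}.
Split {q0,q2,q6,q10} by δ(·,R) → {q0,q6} and {q2,q10}.
On input R, block {q5,q8,q11} splits into {q5,q8} and {q11}.
No further refinement is possible. Final partition (6 blocks): {q1,q9,q12} | {q0,q6} | {q5,q8} | {q7} | {q2,q10} | {q11}.

6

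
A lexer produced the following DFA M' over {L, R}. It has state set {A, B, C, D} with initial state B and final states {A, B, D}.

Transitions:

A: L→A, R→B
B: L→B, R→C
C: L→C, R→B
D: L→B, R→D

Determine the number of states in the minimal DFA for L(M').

First remove the unreachable states {A,D}; 2 states remain.
Initial partition by acceptance: {B} | {C}.
The partition is now stable with 2 blocks: {B} | {C}.

2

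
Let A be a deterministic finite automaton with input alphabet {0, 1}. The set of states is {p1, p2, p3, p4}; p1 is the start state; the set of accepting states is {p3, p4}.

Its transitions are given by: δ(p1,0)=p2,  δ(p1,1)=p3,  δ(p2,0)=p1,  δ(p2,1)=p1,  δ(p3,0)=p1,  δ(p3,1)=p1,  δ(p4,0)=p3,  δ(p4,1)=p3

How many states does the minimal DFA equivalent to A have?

States {p4} cannot be reached from the start state, so discard them.
P0 = {p3} | {p1,p2}.
Split {p1,p2} by δ(·,1) → {p1} and {p2}.
No further refinement is possible. Final partition (3 blocks): {p3} | {p1} | {p2}.

3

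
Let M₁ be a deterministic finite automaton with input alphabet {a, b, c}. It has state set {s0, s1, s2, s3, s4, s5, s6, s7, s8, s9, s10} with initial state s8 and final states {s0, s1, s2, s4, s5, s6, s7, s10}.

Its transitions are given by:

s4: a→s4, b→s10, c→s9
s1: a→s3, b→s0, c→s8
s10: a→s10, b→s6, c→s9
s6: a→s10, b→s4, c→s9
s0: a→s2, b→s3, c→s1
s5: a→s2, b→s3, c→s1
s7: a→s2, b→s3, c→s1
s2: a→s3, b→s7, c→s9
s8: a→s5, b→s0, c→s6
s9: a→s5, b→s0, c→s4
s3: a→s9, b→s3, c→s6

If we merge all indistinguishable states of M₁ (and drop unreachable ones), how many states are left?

5

Every state is reachable, so we keep all 11.
Initial partition by acceptance: {s0,s1,s2,s4,s5,s6,s7,s10} | {s3,s8,s9}.
Split {s0,s1,s2,s4,s5,s6,s7,s10} by δ(·,a) → {s0,s4,s5,s6,s7,s10} and {s1,s2}.
Refine {s0,s4,s5,s6,s7,s10} on symbol a: members go to different blocks, giving {s0,s5,s7} and {s4,s6,s10}.
Refine {s3,s8,s9} on symbol a: members go to different blocks, giving {s8,s9} and {s3}.
Stable partition: {s0,s5,s7} | {s8,s9} | {s1,s2} | {s4,s6,s10} | {s3} — 5 equivalence classes.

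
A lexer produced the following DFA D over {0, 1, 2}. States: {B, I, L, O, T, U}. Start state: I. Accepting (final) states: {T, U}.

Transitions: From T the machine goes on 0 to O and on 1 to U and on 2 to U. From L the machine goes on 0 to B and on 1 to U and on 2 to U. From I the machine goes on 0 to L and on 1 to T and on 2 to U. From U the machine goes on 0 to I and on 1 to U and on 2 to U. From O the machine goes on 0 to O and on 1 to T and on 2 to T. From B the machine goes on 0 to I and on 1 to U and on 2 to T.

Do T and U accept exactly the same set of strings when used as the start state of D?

Every state is reachable, so we keep all 6.
Initial partition by acceptance: {T,U} | {B,I,L,O}.
Stable partition: {T,U} | {B,I,L,O} — 2 equivalence classes.
T and U lie in the same block of the stable partition, so they are equivalent — no string distinguishes them.

Yes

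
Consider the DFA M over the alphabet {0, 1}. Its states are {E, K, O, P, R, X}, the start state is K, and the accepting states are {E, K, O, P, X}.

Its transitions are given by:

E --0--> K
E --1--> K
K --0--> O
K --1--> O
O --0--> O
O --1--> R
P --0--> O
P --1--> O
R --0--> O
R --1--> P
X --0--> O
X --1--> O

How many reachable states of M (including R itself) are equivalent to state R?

First remove the unreachable states {E,X}; 4 states remain.
Initial partition by acceptance: {K,O,P} | {R}.
On input 1, block {K,O,P} splits into {K,P} and {O}.
The partition is now stable with 3 blocks: {K,P} | {R} | {O}.
The equivalence class containing R is {R}, of size 1.

1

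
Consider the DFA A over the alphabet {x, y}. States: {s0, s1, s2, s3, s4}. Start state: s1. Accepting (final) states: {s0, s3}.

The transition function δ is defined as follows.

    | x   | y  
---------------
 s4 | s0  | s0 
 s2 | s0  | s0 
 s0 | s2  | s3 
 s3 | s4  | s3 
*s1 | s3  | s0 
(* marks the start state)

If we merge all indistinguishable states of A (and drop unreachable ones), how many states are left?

Every state is reachable, so we keep all 5.
P0 = {s0,s3} | {s1,s2,s4}.
Stable partition: {s0,s3} | {s1,s2,s4} — 2 equivalence classes.

2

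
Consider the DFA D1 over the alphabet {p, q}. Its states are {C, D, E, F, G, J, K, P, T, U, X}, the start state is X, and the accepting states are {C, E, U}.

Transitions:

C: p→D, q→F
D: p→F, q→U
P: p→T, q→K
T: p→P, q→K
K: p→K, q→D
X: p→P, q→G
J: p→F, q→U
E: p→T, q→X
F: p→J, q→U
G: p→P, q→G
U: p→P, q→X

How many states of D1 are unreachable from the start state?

2

Starting at X and following transitions, the reachable set is {D, F, G, J, K, P, T, U, X}. That leaves C, E unreachable — 2 in total.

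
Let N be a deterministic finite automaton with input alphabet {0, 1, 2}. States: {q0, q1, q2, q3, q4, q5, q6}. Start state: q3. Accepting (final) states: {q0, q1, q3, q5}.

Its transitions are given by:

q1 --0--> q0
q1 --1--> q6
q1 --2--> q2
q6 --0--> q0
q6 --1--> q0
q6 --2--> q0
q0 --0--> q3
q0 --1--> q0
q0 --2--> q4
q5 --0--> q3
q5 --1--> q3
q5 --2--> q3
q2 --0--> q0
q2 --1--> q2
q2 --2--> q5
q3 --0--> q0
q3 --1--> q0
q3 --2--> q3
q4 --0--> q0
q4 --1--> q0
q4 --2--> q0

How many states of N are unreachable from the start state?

Starting at q3 and following transitions, the reachable set is {q0, q3, q4}. That leaves q1, q2, q5, q6 unreachable — 4 in total.

4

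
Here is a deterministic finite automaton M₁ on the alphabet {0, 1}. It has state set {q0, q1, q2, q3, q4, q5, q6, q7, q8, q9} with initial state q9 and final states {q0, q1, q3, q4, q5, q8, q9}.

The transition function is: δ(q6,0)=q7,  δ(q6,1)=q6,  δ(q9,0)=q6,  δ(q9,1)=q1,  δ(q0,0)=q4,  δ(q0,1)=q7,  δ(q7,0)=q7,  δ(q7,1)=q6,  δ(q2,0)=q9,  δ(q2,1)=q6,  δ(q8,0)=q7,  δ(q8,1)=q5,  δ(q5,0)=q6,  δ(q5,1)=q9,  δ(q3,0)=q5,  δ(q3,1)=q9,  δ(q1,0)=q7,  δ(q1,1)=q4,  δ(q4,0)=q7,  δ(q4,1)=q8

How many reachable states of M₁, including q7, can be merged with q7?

Reachable states from the start: {q1,q4,q5,q6,q7,q8,q9}. Unreachable: {q0,q2,q3} — drop them.
P0 = {q1,q4,q5,q8,q9} | {q6,q7}.
The partition is now stable with 2 blocks: {q1,q4,q5,q8,q9} | {q6,q7}.
The equivalence class containing q7 is {q6,q7}, of size 2.

2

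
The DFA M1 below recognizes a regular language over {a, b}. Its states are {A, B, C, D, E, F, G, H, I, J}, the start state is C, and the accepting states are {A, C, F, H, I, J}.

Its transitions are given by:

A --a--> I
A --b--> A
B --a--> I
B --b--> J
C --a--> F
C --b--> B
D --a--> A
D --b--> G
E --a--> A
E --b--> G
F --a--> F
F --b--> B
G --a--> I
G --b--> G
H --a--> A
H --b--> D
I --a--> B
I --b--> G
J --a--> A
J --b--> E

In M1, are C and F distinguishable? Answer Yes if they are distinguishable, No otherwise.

Reachable states from the start: {A,B,C,E,F,G,I,J}. Unreachable: {D,H} — drop them.
P0 = {A,C,F,I,J} | {B,E,G}.
Refine {A,C,F,I,J} on symbol a: members go to different blocks, giving {A,C,F,J} and {I}.
On input a, block {A,C,F,J} splits into {C,F,J} and {A}.
Refine {C,F,J} on symbol a: members go to different blocks, giving {C,F} and {J}.
Split {B,E,G} by δ(·,a) → {B,G} and {E}.
On input b, block {B,G} splits into {B} and {G}.
Stable partition: {C,F} | {B} | {I} | {A} | {J} | {E} | {G} — 7 equivalence classes.
C and F lie in the same block of the stable partition, so they are equivalent — no string distinguishes them.

No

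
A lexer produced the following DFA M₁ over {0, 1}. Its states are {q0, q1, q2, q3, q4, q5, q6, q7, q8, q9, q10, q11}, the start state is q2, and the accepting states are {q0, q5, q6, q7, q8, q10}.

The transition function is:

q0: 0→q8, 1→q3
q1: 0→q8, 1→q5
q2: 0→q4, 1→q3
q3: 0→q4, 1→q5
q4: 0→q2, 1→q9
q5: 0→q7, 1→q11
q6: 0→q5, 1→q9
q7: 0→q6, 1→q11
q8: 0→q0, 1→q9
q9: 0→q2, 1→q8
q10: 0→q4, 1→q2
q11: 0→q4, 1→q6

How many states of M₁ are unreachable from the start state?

BFS from q2 reaches {q0, q2, q3, q4, q5, q6, q7, q8, q9, q11}; the 2 state(s) q1, q10 are never visited.

2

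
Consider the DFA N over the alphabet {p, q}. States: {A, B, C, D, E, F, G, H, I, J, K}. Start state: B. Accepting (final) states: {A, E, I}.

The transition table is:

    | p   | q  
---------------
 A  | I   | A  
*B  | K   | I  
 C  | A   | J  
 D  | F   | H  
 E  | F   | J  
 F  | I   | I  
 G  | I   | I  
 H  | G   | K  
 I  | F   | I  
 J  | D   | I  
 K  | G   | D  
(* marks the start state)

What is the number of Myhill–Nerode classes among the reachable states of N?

States {A,C,E,J} cannot be reached from the start state, so discard them.
Initial partition by acceptance: {I} | {B,D,F,G,H,K}.
Refine {B,D,F,G,H,K} on symbol p: members go to different blocks, giving {B,D,H,K} and {F,G}.
Split {B,D,H,K} by δ(·,p) → {D,H,K} and {B}.
No further refinement is possible. Final partition (4 blocks): {I} | {D,H,K} | {F,G} | {B}.

4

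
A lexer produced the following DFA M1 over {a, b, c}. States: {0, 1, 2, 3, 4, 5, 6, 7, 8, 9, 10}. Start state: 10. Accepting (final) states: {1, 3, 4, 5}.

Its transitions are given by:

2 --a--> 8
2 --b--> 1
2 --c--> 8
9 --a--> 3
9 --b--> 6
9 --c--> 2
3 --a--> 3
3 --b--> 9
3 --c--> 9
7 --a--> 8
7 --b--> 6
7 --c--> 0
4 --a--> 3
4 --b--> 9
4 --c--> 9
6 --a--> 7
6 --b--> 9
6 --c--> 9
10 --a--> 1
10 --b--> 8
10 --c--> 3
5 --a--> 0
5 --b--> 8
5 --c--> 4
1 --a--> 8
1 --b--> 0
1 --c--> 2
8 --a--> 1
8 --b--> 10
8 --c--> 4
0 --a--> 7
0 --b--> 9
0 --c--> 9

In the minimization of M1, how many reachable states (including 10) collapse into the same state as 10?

Reachable states from the start: {0,1,2,3,4,6,7,8,9,10}. Unreachable: {5} — drop them.
Start with accepting vs non-accepting: {1,3,4} | {0,2,6,7,8,9,10}.
Split {1,3,4} by δ(·,a) → {3,4} and {1}.
Refine {0,2,6,7,8,9,10} on symbol a: members go to different blocks, giving {0,2,6,7} and {8,10} and {9}.
Refine {0,2,6,7} on symbol a: members go to different blocks, giving {0,6} and {2,7}.
Refine {2,7} on symbol b: members go to different blocks, giving {2} and {7}.
No further refinement is possible. Final partition (7 blocks): {3,4} | {0,6} | {1} | {8,10} | {9} | {2} | {7}.
The equivalence class containing 10 is {8,10}, of size 2.

2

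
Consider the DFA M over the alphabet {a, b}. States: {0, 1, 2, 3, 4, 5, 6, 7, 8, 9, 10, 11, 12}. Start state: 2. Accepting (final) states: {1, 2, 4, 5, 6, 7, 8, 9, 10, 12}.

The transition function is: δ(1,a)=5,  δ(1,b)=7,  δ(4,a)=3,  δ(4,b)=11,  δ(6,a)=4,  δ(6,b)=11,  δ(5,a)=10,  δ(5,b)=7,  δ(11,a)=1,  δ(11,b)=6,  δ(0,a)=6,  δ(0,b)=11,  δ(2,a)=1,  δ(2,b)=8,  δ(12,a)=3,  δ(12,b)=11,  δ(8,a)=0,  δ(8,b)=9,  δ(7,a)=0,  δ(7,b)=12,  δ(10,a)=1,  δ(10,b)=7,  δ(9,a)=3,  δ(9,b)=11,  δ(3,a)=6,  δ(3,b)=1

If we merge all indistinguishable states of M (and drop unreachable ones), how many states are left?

All states are reachable from the start state.
Start with accepting vs non-accepting: {1,2,4,5,6,7,8,9,10,12} | {0,3,11}.
On input a, block {1,2,4,5,6,7,8,9,10,12} splits into {1,2,5,6,10} and {4,7,8,9,12}.
On input a, block {1,2,5,6,10} splits into {1,2,5,10} and {6}.
Split {0,3,11} by δ(·,a) → {0,3} and {11}.
Split {0,3} by δ(·,b) → {0} and {3}.
On input a, block {4,7,8,9,12} splits into {4,9,12} and {7,8}.
The partition is now stable with 7 blocks: {1,2,5,10} | {0} | {4,9,12} | {6} | {11} | {3} | {7,8}.

7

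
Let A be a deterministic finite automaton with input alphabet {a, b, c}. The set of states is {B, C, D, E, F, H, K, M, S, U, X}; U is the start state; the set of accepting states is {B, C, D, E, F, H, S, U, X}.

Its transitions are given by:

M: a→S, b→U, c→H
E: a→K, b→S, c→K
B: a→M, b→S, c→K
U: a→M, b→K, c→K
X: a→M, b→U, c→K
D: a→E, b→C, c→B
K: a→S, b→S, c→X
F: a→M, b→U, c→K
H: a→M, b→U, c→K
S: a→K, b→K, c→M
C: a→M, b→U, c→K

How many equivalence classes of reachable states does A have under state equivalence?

3

First remove the unreachable states {B,C,D,E,F}; 6 states remain.
Start with accepting vs non-accepting: {H,S,U,X} | {K,M}.
On input b, block {H,S,U,X} splits into {S,U} and {H,X}.
The partition is now stable with 3 blocks: {S,U} | {K,M} | {H,X}.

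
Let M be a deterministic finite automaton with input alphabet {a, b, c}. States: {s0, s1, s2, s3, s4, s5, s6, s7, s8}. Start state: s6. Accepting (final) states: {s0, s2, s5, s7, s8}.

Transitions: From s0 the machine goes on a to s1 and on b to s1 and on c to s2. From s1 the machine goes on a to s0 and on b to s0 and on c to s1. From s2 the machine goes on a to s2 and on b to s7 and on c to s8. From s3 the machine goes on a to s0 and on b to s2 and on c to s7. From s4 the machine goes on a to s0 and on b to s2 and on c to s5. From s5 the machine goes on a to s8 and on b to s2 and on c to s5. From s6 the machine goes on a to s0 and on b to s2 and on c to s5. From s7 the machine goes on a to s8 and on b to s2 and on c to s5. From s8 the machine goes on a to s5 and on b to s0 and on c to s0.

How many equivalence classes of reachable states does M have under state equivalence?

First remove the unreachable states {s3,s4}; 7 states remain.
Initial partition by acceptance: {s0,s2,s5,s7,s8} | {s1,s6}.
Split {s0,s2,s5,s7,s8} by δ(·,a) → {s2,s5,s7,s8} and {s0}.
Split {s2,s5,s7,s8} by δ(·,b) → {s2,s5,s7} and {s8}.
Split {s2,s5,s7} by δ(·,a) → {s5,s7} and {s2}.
Refine {s1,s6} on symbol b: members go to different blocks, giving {s1} and {s6}.
Stable partition: {s5,s7} | {s1} | {s0} | {s8} | {s2} | {s6} — 6 equivalence classes.

6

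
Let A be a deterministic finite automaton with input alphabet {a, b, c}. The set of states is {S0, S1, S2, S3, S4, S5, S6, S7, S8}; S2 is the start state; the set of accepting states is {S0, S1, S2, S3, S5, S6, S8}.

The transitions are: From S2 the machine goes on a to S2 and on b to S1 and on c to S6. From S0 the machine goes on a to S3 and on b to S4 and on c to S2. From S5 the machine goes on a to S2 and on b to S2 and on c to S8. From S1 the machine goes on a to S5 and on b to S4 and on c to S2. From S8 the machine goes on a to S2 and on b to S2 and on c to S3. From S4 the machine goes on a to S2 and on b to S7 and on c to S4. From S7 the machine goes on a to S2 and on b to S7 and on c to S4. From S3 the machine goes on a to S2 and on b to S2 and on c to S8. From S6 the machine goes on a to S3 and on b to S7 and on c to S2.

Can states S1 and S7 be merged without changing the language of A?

No

First remove the unreachable states {S0}; 8 states remain.
P0 = {S1,S2,S3,S5,S6,S8} | {S4,S7}.
Split {S1,S2,S3,S5,S6,S8} by δ(·,b) → {S2,S3,S5,S8} and {S1,S6}.
On input b, block {S2,S3,S5,S8} splits into {S3,S5,S8} and {S2}.
The partition is now stable with 4 blocks: {S3,S5,S8} | {S4,S7} | {S1,S6} | {S2}.
S1 and S7 end up in different blocks, so they are distinguishable. For instance, the string 'ε' is accepted from only S1.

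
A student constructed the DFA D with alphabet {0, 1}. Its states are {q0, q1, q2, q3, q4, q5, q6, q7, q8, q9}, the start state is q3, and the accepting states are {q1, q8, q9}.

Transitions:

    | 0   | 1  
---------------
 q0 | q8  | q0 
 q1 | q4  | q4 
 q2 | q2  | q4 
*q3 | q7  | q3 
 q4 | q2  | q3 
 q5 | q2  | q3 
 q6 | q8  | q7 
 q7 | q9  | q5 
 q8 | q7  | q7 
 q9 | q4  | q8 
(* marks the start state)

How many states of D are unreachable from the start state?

3

Starting at q3 and following transitions, the reachable set is {q2, q3, q4, q5, q7, q8, q9}. That leaves q0, q1, q6 unreachable — 3 in total.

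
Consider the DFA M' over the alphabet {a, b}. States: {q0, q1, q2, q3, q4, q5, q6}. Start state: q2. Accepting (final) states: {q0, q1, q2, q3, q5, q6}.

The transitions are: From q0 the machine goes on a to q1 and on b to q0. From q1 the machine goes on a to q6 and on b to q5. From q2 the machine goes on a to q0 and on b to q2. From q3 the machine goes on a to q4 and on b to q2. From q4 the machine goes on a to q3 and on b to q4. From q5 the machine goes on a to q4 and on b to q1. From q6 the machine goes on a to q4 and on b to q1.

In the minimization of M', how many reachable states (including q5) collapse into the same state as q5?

2

Initial partition by acceptance: {q0,q1,q2,q3,q5,q6} | {q4}.
On input a, block {q0,q1,q2,q3,q5,q6} splits into {q0,q1,q2} and {q3,q5,q6}.
Split {q0,q1,q2} by δ(·,a) → {q0,q2} and {q1}.
Split {q0,q2} by δ(·,a) → {q0} and {q2}.
Refine {q3,q5,q6} on symbol b: members go to different blocks, giving {q5,q6} and {q3}.
No further refinement is possible. Final partition (6 blocks): {q0} | {q4} | {q5,q6} | {q1} | {q2} | {q3}.
The equivalence class containing q5 is {q5,q6}, of size 2.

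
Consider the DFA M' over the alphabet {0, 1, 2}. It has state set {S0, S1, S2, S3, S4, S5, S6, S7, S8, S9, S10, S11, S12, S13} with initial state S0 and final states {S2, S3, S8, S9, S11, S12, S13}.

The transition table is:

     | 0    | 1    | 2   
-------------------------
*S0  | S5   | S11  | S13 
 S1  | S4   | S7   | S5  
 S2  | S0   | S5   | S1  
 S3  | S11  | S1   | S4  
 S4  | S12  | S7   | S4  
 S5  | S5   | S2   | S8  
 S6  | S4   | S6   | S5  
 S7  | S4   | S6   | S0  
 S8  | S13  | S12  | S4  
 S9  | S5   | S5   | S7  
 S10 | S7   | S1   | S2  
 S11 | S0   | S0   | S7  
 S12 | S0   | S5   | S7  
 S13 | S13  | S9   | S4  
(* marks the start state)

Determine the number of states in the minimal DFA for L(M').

Reachable states from the start: {S0,S1,S2,S4,S5,S6,S7,S8,S9,S11,S12,S13}. Unreachable: {S3,S10} — drop them.
Start with accepting vs non-accepting: {S2,S8,S9,S11,S12,S13} | {S0,S1,S4,S5,S6,S7}.
Split {S2,S8,S9,S11,S12,S13} by δ(·,0) → {S2,S9,S11,S12} and {S8,S13}.
On input 0, block {S0,S1,S4,S5,S6,S7} splits into {S0,S1,S5,S6,S7} and {S4}.
Refine {S0,S1,S5,S6,S7} on symbol 0: members go to different blocks, giving {S1,S6,S7} and {S0,S5}.
Stable partition: {S2,S9,S11,S12} | {S1,S6,S7} | {S8,S13} | {S4} | {S0,S5} — 5 equivalence classes.

5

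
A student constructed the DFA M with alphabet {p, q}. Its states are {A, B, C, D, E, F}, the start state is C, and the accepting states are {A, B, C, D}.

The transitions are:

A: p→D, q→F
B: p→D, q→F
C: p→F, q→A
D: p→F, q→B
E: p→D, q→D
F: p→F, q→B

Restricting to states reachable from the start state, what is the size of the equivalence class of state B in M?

2

Reachable states from the start: {A,B,C,D,F}. Unreachable: {E} — drop them.
P0 = {A,B,C,D} | {F}.
On input p, block {A,B,C,D} splits into {A,B} and {C,D}.
No further refinement is possible. Final partition (3 blocks): {A,B} | {F} | {C,D}.
State B belongs to the block {A,B}, which has 2 states.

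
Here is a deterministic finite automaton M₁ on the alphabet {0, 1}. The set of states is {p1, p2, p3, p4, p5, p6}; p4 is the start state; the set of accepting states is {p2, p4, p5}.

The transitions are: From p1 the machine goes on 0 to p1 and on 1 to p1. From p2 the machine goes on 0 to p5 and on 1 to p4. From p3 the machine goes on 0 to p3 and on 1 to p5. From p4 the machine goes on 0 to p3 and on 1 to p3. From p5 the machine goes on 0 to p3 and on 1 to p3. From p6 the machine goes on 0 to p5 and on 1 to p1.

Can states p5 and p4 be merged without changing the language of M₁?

States {p1,p2,p6} cannot be reached from the start state, so discard them.
Initial partition by acceptance: {p4,p5} | {p3}.
No further refinement is possible. Final partition (2 blocks): {p4,p5} | {p3}.
p5 and p4 lie in the same block of the stable partition, so they are equivalent — no string distinguishes them.

Yes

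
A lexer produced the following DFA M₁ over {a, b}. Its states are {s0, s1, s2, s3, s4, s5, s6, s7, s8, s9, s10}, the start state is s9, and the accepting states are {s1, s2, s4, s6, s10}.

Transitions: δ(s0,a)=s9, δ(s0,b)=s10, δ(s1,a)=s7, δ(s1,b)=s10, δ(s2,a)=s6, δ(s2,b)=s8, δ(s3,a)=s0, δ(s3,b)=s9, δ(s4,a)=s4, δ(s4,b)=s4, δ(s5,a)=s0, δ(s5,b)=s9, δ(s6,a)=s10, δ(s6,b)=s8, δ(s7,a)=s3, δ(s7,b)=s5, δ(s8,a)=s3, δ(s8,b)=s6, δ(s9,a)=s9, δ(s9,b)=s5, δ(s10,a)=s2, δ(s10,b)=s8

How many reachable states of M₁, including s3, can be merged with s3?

2

States {s1,s4,s7} cannot be reached from the start state, so discard them.
P0 = {s2,s6,s10} | {s0,s3,s5,s8,s9}.
On input b, block {s0,s3,s5,s8,s9} splits into {s3,s5,s9} and {s0,s8}.
On input a, block {s3,s5,s9} splits into {s3,s5} and {s9}.
On input a, block {s0,s8} splits into {s0} and {s8}.
Stable partition: {s2,s6,s10} | {s3,s5} | {s0} | {s9} | {s8} — 5 equivalence classes.
The equivalence class containing s3 is {s3,s5}, of size 2.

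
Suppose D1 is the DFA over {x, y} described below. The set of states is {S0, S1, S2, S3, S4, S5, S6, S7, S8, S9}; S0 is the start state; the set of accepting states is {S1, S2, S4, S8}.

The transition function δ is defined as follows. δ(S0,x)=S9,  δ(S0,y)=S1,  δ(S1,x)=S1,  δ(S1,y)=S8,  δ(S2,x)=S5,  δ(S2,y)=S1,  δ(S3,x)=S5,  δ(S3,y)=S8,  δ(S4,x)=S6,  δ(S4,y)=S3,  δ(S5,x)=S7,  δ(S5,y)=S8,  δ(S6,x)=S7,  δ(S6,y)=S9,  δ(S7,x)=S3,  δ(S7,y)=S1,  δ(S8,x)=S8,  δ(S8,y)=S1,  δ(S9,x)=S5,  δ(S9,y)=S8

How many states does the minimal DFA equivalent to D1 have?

2

First remove the unreachable states {S2,S4,S6}; 7 states remain.
Start with accepting vs non-accepting: {S1,S8} | {S0,S3,S5,S7,S9}.
No further refinement is possible. Final partition (2 blocks): {S1,S8} | {S0,S3,S5,S7,S9}.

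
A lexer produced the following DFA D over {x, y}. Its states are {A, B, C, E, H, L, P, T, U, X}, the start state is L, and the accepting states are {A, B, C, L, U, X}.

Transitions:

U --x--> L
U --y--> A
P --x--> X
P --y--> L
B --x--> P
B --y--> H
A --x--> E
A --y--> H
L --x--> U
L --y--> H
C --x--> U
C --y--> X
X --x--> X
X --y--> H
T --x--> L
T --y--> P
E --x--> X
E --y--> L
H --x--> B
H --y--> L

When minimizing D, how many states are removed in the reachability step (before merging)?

2

BFS from L reaches {A, B, E, H, L, P, U, X}; the 2 state(s) C, T are never visited.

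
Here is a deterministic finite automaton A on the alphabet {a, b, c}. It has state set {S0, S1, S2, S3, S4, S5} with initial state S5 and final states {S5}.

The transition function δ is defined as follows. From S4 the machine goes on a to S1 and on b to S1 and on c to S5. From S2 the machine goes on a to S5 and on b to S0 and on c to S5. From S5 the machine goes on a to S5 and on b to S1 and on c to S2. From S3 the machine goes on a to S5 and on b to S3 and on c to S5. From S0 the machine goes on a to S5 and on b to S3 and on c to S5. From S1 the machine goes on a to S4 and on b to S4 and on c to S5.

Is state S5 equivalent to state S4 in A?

No

Start with accepting vs non-accepting: {S5} | {S0,S1,S2,S3,S4}.
On input a, block {S0,S1,S2,S3,S4} splits into {S0,S2,S3} and {S1,S4}.
No further refinement is possible. Final partition (3 blocks): {S5} | {S0,S2,S3} | {S1,S4}.
S5 and S4 end up in different blocks, so they are distinguishable. For instance, the string 'ε' is accepted from only S5.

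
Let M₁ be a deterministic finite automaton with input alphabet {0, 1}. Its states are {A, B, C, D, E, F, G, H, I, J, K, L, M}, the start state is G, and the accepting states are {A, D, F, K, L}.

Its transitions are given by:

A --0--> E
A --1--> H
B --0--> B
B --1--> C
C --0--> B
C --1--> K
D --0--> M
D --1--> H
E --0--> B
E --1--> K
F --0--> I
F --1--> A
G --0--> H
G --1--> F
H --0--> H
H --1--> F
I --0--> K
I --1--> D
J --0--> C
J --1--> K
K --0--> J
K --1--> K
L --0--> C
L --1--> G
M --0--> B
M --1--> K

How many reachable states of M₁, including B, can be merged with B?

Reachable states from the start: {A,B,C,D,E,F,G,H,I,J,K,M}. Unreachable: {L} — drop them.
P0 = {A,D,F,K} | {B,C,E,G,H,I,J,M}.
On input 1, block {A,D,F,K} splits into {A,D} and {F,K}.
On input 0, block {B,C,E,G,H,I,J,M} splits into {B,C,E,G,H,J,M} and {I}.
Split {B,C,E,G,H,J,M} by δ(·,1) → {C,E,G,H,J,M} and {B}.
Split {C,E,G,H,J,M} by δ(·,0) → {C,E,M} and {G,H,J}.
Refine {F,K} on symbol 0: members go to different blocks, giving {F} and {K}.
Refine {G,H,J} on symbol 0: members go to different blocks, giving {G,H} and {J}.
Stable partition: {A,D} | {C,E,M} | {F} | {I} | {B} | {G,H} | {K} | {J} — 8 equivalence classes.
State B belongs to the block {B}, which has 1 states.

1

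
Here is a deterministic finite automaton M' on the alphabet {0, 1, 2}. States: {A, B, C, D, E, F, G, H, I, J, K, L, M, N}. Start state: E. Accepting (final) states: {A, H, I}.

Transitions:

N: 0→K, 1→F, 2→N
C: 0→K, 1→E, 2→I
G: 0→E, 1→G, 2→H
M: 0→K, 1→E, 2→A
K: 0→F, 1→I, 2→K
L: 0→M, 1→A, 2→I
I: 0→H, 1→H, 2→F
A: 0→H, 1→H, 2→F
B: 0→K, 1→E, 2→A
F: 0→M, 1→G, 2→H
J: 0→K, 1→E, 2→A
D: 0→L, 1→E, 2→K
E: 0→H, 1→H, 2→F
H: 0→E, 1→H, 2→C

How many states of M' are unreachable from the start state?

5

Starting at E and following transitions, the reachable set is {A, C, E, F, G, H, I, K, M}. That leaves B, D, J, L, N unreachable — 5 in total.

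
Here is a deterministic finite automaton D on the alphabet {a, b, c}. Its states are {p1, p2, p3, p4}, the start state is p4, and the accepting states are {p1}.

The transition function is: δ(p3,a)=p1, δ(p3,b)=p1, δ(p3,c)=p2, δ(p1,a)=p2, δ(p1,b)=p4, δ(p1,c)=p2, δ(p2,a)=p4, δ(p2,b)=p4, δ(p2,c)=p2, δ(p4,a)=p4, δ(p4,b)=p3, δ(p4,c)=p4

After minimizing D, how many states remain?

Initial partition by acceptance: {p1} | {p2,p3,p4}.
Split {p2,p3,p4} by δ(·,a) → {p2,p4} and {p3}.
Refine {p2,p4} on symbol b: members go to different blocks, giving {p2} and {p4}.
Stable partition: {p1} | {p2} | {p3} | {p4} — 4 equivalence classes.

4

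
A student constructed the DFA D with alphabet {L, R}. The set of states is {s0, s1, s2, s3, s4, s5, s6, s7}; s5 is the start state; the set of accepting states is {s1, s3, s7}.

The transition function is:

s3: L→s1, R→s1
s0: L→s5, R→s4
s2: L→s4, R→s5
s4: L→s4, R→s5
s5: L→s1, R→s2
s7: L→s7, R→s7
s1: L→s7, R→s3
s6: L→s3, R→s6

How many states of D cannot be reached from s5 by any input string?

2

No path from s5 leads to s0, s6; the other 6 states are all reachable.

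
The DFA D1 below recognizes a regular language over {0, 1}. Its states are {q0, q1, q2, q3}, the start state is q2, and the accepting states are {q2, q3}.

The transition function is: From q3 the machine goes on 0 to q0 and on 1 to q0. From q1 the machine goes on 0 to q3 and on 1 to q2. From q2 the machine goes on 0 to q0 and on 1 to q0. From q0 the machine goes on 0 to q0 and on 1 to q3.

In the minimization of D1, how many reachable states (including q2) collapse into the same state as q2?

Reachable states from the start: {q0,q2,q3}. Unreachable: {q1} — drop them.
Start with accepting vs non-accepting: {q2,q3} | {q0}.
No further refinement is possible. Final partition (2 blocks): {q2,q3} | {q0}.
State q2 belongs to the block {q2,q3}, which has 2 states.

2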